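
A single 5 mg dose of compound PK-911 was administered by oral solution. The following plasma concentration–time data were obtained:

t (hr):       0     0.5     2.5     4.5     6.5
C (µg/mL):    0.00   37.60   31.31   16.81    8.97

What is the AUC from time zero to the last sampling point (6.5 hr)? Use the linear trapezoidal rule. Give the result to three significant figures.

AUC = 152 µg/mL·hr

Trapezoidal AUC_0→6.5:
  [0→0.5]: (0.00+37.60)/2 × 0.5 = 9.4
  [0.5→2.5]: (37.60+31.31)/2 × 2 = 68.91
  [2.5→4.5]: (31.31+16.81)/2 × 2 = 48.12
  [4.5→6.5]: (16.81+8.97)/2 × 2 = 25.78
  Sum = 152.21 µg/mL·hr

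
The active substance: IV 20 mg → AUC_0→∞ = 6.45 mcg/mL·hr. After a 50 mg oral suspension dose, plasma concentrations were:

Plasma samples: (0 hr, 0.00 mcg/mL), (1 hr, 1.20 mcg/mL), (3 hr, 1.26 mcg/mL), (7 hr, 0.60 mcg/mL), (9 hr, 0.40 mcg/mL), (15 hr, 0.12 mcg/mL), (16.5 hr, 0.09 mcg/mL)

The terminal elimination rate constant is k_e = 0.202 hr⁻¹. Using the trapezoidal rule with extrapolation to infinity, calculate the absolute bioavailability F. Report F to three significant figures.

F = 0.617

Trapezoidal AUC_0→16.5 (oral suspension):
  [0→1]: (0.00+1.20)/2 × 1 = 0.6
  [1→3]: (1.20+1.26)/2 × 2 = 2.46
  [3→7]: (1.26+0.60)/2 × 4 = 3.72
  [7→9]: (0.60+0.40)/2 × 2 = 1.0
  [9→15]: (0.40+0.12)/2 × 6 = 1.56
  [15→16.5]: (0.12+0.09)/2 × 1.5 = 0.1575
  Sum = 9.4975 mcg/mL·hr
Tail: C_last/k_e = 0.09/0.202 = 0.446
AUC_0→∞ (oral suspension) = 9.4975 + 0.446 = 9.9435 mcg/mL·hr
F = (AUC_ev/D_ev)/(AUC_iv/D_iv) = (9.9435/50)/(6.45/20) = 0.19887/0.3225 = 0.6167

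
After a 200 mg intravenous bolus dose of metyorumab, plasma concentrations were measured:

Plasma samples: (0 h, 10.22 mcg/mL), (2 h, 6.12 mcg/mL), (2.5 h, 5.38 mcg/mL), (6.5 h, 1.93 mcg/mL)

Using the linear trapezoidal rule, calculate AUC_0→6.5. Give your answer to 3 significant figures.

Trapezoidal AUC_0→6.5:
  [0→2]: (10.22+6.12)/2 × 2 = 16.34
  [2→2.5]: (6.12+5.38)/2 × 0.5 = 2.875
  [2.5→6.5]: (5.38+1.93)/2 × 4 = 14.62
  Sum = 33.835 mcg/mL·h

AUC = 33.8 mcg/mL·h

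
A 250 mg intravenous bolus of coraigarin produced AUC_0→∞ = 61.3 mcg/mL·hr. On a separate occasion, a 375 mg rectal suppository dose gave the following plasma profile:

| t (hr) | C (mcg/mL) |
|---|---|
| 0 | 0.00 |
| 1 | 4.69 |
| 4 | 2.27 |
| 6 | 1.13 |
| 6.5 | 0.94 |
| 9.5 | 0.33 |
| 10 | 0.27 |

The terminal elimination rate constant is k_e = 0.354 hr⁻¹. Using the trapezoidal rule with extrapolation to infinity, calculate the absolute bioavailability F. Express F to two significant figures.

F = 0.21

Trapezoidal AUC_0→10 (rectal suppository):
  [0→1]: (0.00+4.69)/2 × 1 = 2.345
  [1→4]: (4.69+2.27)/2 × 3 = 10.44
  [4→6]: (2.27+1.13)/2 × 2 = 3.4
  [6→6.5]: (1.13+0.94)/2 × 0.5 = 0.5175
  [6.5→9.5]: (0.94+0.33)/2 × 3 = 1.905
  [9.5→10]: (0.33+0.27)/2 × 0.5 = 0.15
  Sum = 18.7575 mcg/mL·hr
Tail: C_last/k_e = 0.27/0.354 = 0.763
AUC_0→∞ (rectal suppository) = 18.7575 + 0.763 = 19.5205 mcg/mL·hr
F = (AUC_ev/D_ev)/(AUC_iv/D_iv) = (19.5205/375)/(61.3/250) = 0.0520547/0.2452 = 0.2123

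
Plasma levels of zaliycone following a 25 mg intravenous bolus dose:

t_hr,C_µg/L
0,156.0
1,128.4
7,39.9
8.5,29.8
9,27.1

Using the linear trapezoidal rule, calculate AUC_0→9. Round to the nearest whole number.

Trapezoidal AUC_0→9:
  [0→1]: (156.0+128.4)/2 × 1 = 142.2
  [1→7]: (128.4+39.9)/2 × 6 = 504.9
  [7→8.5]: (39.9+29.8)/2 × 1.5 = 52.275
  [8.5→9]: (29.8+27.1)/2 × 0.5 = 14.225
  Sum = 713.6 µg/L·hr

AUC = 714 µg/L·hr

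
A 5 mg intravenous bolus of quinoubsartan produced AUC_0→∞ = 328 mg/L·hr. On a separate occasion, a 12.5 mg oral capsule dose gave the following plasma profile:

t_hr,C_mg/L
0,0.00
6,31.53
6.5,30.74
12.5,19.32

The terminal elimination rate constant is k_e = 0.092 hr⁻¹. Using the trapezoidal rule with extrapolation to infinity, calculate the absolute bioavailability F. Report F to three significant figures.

Trapezoidal AUC_0→12.5 (oral capsule):
  [0→6]: (0.00+31.53)/2 × 6 = 94.59
  [6→6.5]: (31.53+30.74)/2 × 0.5 = 15.5675
  [6.5→12.5]: (30.74+19.32)/2 × 6 = 150.18
  Sum = 260.3375 mg/L·hr
Tail: C_last/k_e = 19.32/0.092 = 210.000
AUC_0→∞ (oral capsule) = 260.3375 + 210.000 = 470.3375 mg/L·hr
F = (AUC_ev/D_ev)/(AUC_iv/D_iv) = (470.3375/12.5)/(328/5) = 37.627/65.6 = 0.5736

F = 0.574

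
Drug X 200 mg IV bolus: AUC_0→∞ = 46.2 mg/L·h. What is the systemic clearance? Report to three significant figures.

CL = 4.33 L/h

CL = Dose_iv / AUC_0→∞
   = 200 / 46.2 = 4.329 L/h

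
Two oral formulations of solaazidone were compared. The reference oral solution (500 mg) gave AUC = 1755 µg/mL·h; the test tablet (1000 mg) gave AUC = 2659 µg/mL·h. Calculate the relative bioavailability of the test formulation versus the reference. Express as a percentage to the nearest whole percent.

F_rel = (AUC_test/D_test) / (AUC_ref/D_ref)
      = (2659/1000) / (1755/500)
      = 2.659 / 3.51 = 0.7575 = 75.75%

F_rel = 76%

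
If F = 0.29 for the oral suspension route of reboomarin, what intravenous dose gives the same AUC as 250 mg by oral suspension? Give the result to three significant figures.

Systemic exposure from an extravascular dose = F × D_ev, so the equivalent IV dose is F × D_ev.
D_iv = F × D_ev = 0.29 × 250 = 72.5 mg

D_iv = 72.5 mg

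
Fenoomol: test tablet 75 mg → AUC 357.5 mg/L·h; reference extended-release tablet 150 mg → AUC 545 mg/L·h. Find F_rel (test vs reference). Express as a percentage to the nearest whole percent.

F_rel = 131%

F_rel = (AUC_test/D_test) / (AUC_ref/D_ref)
      = (357.5/75) / (545/150)
      = 4.76667 / 3.63333 = 1.3119 = 131.19%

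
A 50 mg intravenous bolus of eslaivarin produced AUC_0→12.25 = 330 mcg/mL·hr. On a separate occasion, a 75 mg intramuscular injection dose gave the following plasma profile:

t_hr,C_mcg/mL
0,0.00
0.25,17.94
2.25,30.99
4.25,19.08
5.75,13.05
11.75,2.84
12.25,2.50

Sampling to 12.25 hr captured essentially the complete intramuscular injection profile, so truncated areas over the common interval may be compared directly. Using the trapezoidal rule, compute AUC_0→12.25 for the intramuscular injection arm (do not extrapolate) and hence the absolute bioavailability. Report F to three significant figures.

F = 0.352

Trapezoidal AUC_0→12.25 (intramuscular injection):
  [0→0.25]: (0.00+17.94)/2 × 0.25 = 2.2425
  [0.25→2.25]: (17.94+30.99)/2 × 2 = 48.93
  [2.25→4.25]: (30.99+19.08)/2 × 2 = 50.07
  [4.25→5.75]: (19.08+13.05)/2 × 1.5 = 24.0975
  [5.75→11.75]: (13.05+2.84)/2 × 6 = 47.67
  [11.75→12.25]: (2.84+2.50)/2 × 0.5 = 1.335
  Sum = 174.345 mcg/mL·hr
F = (AUC_ev/D_ev)/(AUC_iv/D_iv) = (174.345/75)/(330/50) = 2.3246/6.6 = 0.3522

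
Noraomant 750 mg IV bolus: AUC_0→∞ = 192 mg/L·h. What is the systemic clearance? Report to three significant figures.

CL = 3.91 L/h

CL = Dose_iv / AUC_0→∞
   = 750 / 192 = 3.90625 L/h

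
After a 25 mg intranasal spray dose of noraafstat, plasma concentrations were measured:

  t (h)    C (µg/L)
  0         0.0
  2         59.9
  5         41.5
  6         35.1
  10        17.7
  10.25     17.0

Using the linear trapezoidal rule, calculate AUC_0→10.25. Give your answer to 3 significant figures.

Trapezoidal AUC_0→10.25:
  [0→2]: (0.0+59.9)/2 × 2 = 59.9
  [2→5]: (59.9+41.5)/2 × 3 = 152.1
  [5→6]: (41.5+35.1)/2 × 1 = 38.3
  [6→10]: (35.1+17.7)/2 × 4 = 105.6
  [10→10.25]: (17.7+17.0)/2 × 0.25 = 4.3375
  Sum = 360.2375 µg/L·h

AUC = 360 µg/L·h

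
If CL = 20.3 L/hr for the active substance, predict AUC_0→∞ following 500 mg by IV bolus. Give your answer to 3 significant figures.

AUC_0→∞ = Dose_iv / CL
        = 500 / 20.3 = 24.6305 mg/L·hr

AUC = 24.6 mg/L·hr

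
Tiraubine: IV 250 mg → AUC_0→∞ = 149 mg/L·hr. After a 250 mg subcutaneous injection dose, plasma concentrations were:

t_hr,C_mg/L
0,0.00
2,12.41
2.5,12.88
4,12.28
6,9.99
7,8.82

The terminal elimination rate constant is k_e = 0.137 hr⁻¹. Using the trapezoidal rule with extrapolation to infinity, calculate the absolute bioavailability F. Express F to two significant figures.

F = 0.90

Trapezoidal AUC_0→7 (subcutaneous injection):
  [0→2]: (0.00+12.41)/2 × 2 = 12.41
  [2→2.5]: (12.41+12.88)/2 × 0.5 = 6.3225
  [2.5→4]: (12.88+12.28)/2 × 1.5 = 18.87
  [4→6]: (12.28+9.99)/2 × 2 = 22.27
  [6→7]: (9.99+8.82)/2 × 1 = 9.405
  Sum = 69.2775 mg/L·hr
Tail: C_last/k_e = 8.82/0.137 = 64.380
AUC_0→∞ (subcutaneous injection) = 69.2775 + 64.380 = 133.6575 mg/L·hr
F = (AUC_ev/D_ev)/(AUC_iv/D_iv) = (133.6575/250)/(149/250) = 0.53463/0.596 = 0.8970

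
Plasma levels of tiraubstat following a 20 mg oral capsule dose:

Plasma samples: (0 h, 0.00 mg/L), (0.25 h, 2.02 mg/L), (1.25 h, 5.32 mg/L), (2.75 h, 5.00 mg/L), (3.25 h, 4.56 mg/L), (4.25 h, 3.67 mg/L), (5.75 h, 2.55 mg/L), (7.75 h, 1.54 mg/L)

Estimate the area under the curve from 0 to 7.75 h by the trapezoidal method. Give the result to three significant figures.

AUC = 26.9 mg/L·h

Trapezoidal AUC_0→7.75:
  [0→0.25]: (0.00+2.02)/2 × 0.25 = 0.2525
  [0.25→1.25]: (2.02+5.32)/2 × 1 = 3.67
  [1.25→2.75]: (5.32+5.00)/2 × 1.5 = 7.74
  [2.75→3.25]: (5.00+4.56)/2 × 0.5 = 2.39
  [3.25→4.25]: (4.56+3.67)/2 × 1 = 4.115
  [4.25→5.75]: (3.67+2.55)/2 × 1.5 = 4.665
  [5.75→7.75]: (2.55+1.54)/2 × 2 = 4.09
  Sum = 26.9225 mg/L·h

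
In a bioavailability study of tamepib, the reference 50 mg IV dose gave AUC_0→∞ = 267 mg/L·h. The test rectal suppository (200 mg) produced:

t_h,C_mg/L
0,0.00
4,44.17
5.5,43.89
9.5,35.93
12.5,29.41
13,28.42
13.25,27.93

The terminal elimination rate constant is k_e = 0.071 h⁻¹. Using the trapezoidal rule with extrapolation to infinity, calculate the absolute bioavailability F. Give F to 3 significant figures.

Trapezoidal AUC_0→13.25 (rectal suppository):
  [0→4]: (0.00+44.17)/2 × 4 = 88.34
  [4→5.5]: (44.17+43.89)/2 × 1.5 = 66.045
  [5.5→9.5]: (43.89+35.93)/2 × 4 = 159.64
  [9.5→12.5]: (35.93+29.41)/2 × 3 = 98.01
  [12.5→13]: (29.41+28.42)/2 × 0.5 = 14.4575
  [13→13.25]: (28.42+27.93)/2 × 0.25 = 7.04375
  Sum = 433.53625 mg/L·h
Tail: C_last/k_e = 27.93/0.071 = 393.380
AUC_0→∞ (rectal suppository) = 433.53625 + 393.380 = 826.91625 mg/L·h
F = (AUC_ev/D_ev)/(AUC_iv/D_iv) = (826.91625/200)/(267/50) = 4.13458/5.34 = 0.7743

F = 0.774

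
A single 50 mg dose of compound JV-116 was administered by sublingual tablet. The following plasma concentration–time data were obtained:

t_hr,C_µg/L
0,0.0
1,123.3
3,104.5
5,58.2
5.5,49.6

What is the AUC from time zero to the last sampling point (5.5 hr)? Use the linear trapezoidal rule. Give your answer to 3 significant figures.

AUC = 479 µg/L·hr

Trapezoidal AUC_0→5.5:
  [0→1]: (0.0+123.3)/2 × 1 = 61.65
  [1→3]: (123.3+104.5)/2 × 2 = 227.8
  [3→5]: (104.5+58.2)/2 × 2 = 162.7
  [5→5.5]: (58.2+49.6)/2 × 0.5 = 26.95
  Sum = 479.1 µg/L·hr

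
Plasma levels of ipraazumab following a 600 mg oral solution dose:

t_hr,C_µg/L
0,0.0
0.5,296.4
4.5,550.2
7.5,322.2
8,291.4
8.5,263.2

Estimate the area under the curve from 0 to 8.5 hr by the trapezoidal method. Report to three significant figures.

Trapezoidal AUC_0→8.5:
  [0→0.5]: (0.0+296.4)/2 × 0.5 = 74.1
  [0.5→4.5]: (296.4+550.2)/2 × 4 = 1693.2
  [4.5→7.5]: (550.2+322.2)/2 × 3 = 1308.6
  [7.5→8]: (322.2+291.4)/2 × 0.5 = 153.4
  [8→8.5]: (291.4+263.2)/2 × 0.5 = 138.65
  Sum = 3367.95 µg/L·hr

AUC = 3370 µg/L·hr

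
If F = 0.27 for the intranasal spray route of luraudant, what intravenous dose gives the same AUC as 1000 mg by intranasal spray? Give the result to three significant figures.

Systemic exposure from an extravascular dose = F × D_ev, so the equivalent IV dose is F × D_ev.
D_iv = F × D_ev = 0.27 × 1000 = 270 mg

D_iv = 270 mg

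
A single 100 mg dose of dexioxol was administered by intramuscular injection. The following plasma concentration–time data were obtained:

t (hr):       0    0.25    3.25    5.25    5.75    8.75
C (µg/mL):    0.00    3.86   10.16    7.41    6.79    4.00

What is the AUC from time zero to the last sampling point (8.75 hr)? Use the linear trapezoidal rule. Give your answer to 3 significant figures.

AUC = 58.8 µg/mL·hr

Trapezoidal AUC_0→8.75:
  [0→0.25]: (0.00+3.86)/2 × 0.25 = 0.4825
  [0.25→3.25]: (3.86+10.16)/2 × 3 = 21.03
  [3.25→5.25]: (10.16+7.41)/2 × 2 = 17.57
  [5.25→5.75]: (7.41+6.79)/2 × 0.5 = 3.55
  [5.75→8.75]: (6.79+4.00)/2 × 3 = 16.185
  Sum = 58.8175 µg/mL·hr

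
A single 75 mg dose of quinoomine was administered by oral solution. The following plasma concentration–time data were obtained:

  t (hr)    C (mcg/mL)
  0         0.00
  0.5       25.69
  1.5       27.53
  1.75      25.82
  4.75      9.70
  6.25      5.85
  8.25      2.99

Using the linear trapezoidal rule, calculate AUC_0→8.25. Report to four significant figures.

AUC = 113.5 mcg/mL·hr

Trapezoidal AUC_0→8.25:
  [0→0.5]: (0.00+25.69)/2 × 0.5 = 6.4225
  [0.5→1.5]: (25.69+27.53)/2 × 1 = 26.61
  [1.5→1.75]: (27.53+25.82)/2 × 0.25 = 6.66875
  [1.75→4.75]: (25.82+9.70)/2 × 3 = 53.28
  [4.75→6.25]: (9.70+5.85)/2 × 1.5 = 11.6625
  [6.25→8.25]: (5.85+2.99)/2 × 2 = 8.84
  Sum = 113.48375 mcg/mL·hr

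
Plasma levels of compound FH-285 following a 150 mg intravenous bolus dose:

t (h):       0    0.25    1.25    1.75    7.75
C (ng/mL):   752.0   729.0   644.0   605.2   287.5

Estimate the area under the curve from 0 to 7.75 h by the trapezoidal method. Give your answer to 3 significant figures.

AUC = 3860 ng/mL·h

Trapezoidal AUC_0→7.75:
  [0→0.25]: (752.0+729.0)/2 × 0.25 = 185.125
  [0.25→1.25]: (729.0+644.0)/2 × 1 = 686.5
  [1.25→1.75]: (644.0+605.2)/2 × 0.5 = 312.3
  [1.75→7.75]: (605.2+287.5)/2 × 6 = 2678.1
  Sum = 3862.025 ng/mL·h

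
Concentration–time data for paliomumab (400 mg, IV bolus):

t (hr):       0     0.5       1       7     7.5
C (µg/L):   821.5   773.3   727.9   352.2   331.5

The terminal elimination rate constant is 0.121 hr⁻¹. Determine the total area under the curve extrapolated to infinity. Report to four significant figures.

Trapezoidal AUC_0→7.5:
  [0→0.5]: (821.5+773.3)/2 × 0.5 = 398.7
  [0.5→1]: (773.3+727.9)/2 × 0.5 = 375.3
  [1→7]: (727.9+352.2)/2 × 6 = 3240.3
  [7→7.5]: (352.2+331.5)/2 × 0.5 = 170.925
  Sum = 4185.225 µg/L·hr
Extrapolated tail: C_last / k_e = 331.5 / 0.121 = 2739.669
AUC_0→∞ = 4185.225 + 2739.669 = 6924.894 µg/L·hr

AUC = 6925 µg/L·hr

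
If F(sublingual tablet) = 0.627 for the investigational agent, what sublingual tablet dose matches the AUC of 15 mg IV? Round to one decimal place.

D_sublingual = 23.9 mg

For equal systemic exposure: F × D_ev = D_iv
D_ev = D_iv / F = 15 / 0.627 = 23.9234 mg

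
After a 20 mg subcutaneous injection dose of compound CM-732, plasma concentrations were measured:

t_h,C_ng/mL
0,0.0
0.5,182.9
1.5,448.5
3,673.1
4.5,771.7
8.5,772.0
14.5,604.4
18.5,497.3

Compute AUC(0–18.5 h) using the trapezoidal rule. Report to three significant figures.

AUC = 11700 ng/mL·h

Trapezoidal AUC_0→18.5:
  [0→0.5]: (0.0+182.9)/2 × 0.5 = 45.725
  [0.5→1.5]: (182.9+448.5)/2 × 1 = 315.7
  [1.5→3]: (448.5+673.1)/2 × 1.5 = 841.2
  [3→4.5]: (673.1+771.7)/2 × 1.5 = 1083.6
  [4.5→8.5]: (771.7+772.0)/2 × 4 = 3087.4
  [8.5→14.5]: (772.0+604.4)/2 × 6 = 4129.2
  [14.5→18.5]: (604.4+497.3)/2 × 4 = 2203.4
  Sum = 11706.225 ng/mL·h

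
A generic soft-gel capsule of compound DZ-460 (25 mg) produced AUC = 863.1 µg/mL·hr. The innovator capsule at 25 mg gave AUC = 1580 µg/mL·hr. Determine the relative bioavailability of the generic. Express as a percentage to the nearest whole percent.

F_rel = 55%

F_rel = (AUC_test/D_test) / (AUC_ref/D_ref)
      = (863.1/25) / (1580/25)
      = 34.524 / 63.2 = 0.5463 = 54.63%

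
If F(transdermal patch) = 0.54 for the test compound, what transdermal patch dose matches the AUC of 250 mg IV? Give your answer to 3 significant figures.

For equal systemic exposure: F × D_ev = D_iv
D_ev = D_iv / F = 250 / 0.54 = 462.963 mg

D_transdermal = 463 mg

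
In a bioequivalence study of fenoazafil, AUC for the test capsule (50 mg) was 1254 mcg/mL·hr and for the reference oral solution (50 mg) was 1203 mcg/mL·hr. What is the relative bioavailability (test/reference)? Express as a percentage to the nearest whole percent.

F_rel = 104%

F_rel = (AUC_test/D_test) / (AUC_ref/D_ref)
      = (1254/50) / (1203/50)
      = 25.08 / 24.06 = 1.0424 = 104.24%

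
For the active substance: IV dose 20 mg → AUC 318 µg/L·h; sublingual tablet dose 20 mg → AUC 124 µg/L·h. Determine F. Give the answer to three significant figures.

F = 0.390

F = (AUC_ev / D_ev) / (AUC_iv / D_iv)
  = (124/20) / (318/20)
  = 6.2 / 15.9 = 0.3899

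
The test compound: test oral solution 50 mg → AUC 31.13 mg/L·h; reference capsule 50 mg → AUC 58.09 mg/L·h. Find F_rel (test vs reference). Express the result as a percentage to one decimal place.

F_rel = 53.6%

F_rel = (AUC_test/D_test) / (AUC_ref/D_ref)
      = (31.13/50) / (58.09/50)
      = 0.6226 / 1.1618 = 0.5359 = 53.59%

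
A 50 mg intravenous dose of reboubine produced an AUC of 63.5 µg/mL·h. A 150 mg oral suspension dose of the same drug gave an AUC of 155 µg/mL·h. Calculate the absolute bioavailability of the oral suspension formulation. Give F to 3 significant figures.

F = 0.814

F = (AUC_ev / D_ev) / (AUC_iv / D_iv)
  = (155/150) / (63.5/50)
  = 1.03333 / 1.27 = 0.8136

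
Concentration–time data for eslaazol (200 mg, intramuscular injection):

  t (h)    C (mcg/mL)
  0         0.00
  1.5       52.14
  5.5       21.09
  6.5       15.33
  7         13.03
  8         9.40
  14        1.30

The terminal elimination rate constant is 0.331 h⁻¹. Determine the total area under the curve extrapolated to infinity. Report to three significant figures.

AUC = 258 mcg/mL·h

Trapezoidal AUC_0→14:
  [0→1.5]: (0.00+52.14)/2 × 1.5 = 39.105
  [1.5→5.5]: (52.14+21.09)/2 × 4 = 146.46
  [5.5→6.5]: (21.09+15.33)/2 × 1 = 18.21
  [6.5→7]: (15.33+13.03)/2 × 0.5 = 7.09
  [7→8]: (13.03+9.40)/2 × 1 = 11.215
  [8→14]: (9.40+1.30)/2 × 6 = 32.1
  Sum = 254.18 mcg/mL·h
Extrapolated tail: C_last / k_e = 1.30 / 0.331 = 3.927
AUC_0→∞ = 254.18 + 3.927 = 258.107 mcg/mL·h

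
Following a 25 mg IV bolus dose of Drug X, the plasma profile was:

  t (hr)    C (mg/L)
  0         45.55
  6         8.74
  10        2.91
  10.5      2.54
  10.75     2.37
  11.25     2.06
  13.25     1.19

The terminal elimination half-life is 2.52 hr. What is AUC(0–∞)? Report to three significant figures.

Trapezoidal AUC_0→13.25:
  [0→6]: (45.55+8.74)/2 × 6 = 162.87
  [6→10]: (8.74+2.91)/2 × 4 = 23.3
  [10→10.5]: (2.91+2.54)/2 × 0.5 = 1.3625
  [10.5→10.75]: (2.54+2.37)/2 × 0.25 = 0.61375
  [10.75→11.25]: (2.37+2.06)/2 × 0.5 = 1.1075
  [11.25→13.25]: (2.06+1.19)/2 × 2 = 3.25
  Sum = 192.50375 mg/L·hr
k_e = ln2 / t½ = 0.693147 / 2.52 = 0.2751 hr^-1
Extrapolated tail: C_last / k_e = 1.19 / 0.2751 = 4.326
AUC_0→∞ = 192.50375 + 4.326 = 196.82975 mg/L·hr

AUC = 197 mg/L·hr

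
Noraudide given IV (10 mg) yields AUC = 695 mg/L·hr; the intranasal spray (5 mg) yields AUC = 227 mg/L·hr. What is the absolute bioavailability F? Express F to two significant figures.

F = (AUC_ev / D_ev) / (AUC_iv / D_iv)
  = (227/5) / (695/10)
  = 45.4 / 69.5 = 0.6532

F = 0.65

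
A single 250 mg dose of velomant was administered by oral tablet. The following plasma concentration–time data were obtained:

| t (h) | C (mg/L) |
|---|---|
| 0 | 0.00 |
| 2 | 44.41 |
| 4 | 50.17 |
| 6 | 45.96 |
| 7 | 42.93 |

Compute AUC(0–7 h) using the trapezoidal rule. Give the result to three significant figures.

Trapezoidal AUC_0→7:
  [0→2]: (0.00+44.41)/2 × 2 = 44.41
  [2→4]: (44.41+50.17)/2 × 2 = 94.58
  [4→6]: (50.17+45.96)/2 × 2 = 96.13
  [6→7]: (45.96+42.93)/2 × 1 = 44.445
  Sum = 279.565 mg/L·h

AUC = 280 mg/L·h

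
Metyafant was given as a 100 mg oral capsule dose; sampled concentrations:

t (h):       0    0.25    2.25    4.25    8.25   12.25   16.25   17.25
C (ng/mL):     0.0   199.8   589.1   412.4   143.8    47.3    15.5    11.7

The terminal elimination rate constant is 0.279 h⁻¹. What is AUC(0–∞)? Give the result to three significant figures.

AUC = 3490 ng/mL·h

Trapezoidal AUC_0→17.25:
  [0→0.25]: (0.0+199.8)/2 × 0.25 = 24.975
  [0.25→2.25]: (199.8+589.1)/2 × 2 = 788.9
  [2.25→4.25]: (589.1+412.4)/2 × 2 = 1001.5
  [4.25→8.25]: (412.4+143.8)/2 × 4 = 1112.4
  [8.25→12.25]: (143.8+47.3)/2 × 4 = 382.2
  [12.25→16.25]: (47.3+15.5)/2 × 4 = 125.6
  [16.25→17.25]: (15.5+11.7)/2 × 1 = 13.6
  Sum = 3449.175 ng/mL·h
Extrapolated tail: C_last / k_e = 11.7 / 0.279 = 41.935
AUC_0→∞ = 3449.175 + 41.935 = 3491.11 ng/mL·h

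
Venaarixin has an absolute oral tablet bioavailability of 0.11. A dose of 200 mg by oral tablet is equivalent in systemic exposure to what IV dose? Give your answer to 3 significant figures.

Systemic exposure from an extravascular dose = F × D_ev, so the equivalent IV dose is F × D_ev.
D_iv = F × D_ev = 0.11 × 200 = 22 mg

D_iv = 22.0 mg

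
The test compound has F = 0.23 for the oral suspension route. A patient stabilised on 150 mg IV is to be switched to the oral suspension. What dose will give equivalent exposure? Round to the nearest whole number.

For equal systemic exposure: F × D_ev = D_iv
D_ev = D_iv / F = 150 / 0.23 = 652.174 mg

D_oral = 652 mg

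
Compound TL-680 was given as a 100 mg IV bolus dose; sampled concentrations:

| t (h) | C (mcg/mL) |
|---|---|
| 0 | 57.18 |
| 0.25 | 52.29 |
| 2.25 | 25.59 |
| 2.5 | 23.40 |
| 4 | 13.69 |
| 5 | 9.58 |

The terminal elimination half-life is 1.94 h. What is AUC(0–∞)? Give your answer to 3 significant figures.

Trapezoidal AUC_0→5:
  [0→0.25]: (57.18+52.29)/2 × 0.25 = 13.68375
  [0.25→2.25]: (52.29+25.59)/2 × 2 = 77.88
  [2.25→2.5]: (25.59+23.40)/2 × 0.25 = 6.12375
  [2.5→4]: (23.40+13.69)/2 × 1.5 = 27.8175
  [4→5]: (13.69+9.58)/2 × 1 = 11.635
  Sum = 137.14 mcg/mL·h
k_e = ln2 / t½ = 0.693147 / 1.94 = 0.3573 h^-1
Extrapolated tail: C_last / k_e = 9.58 / 0.3573 = 26.812
AUC_0→∞ = 137.14 + 26.812 = 163.952 mcg/mL·h

AUC = 164 mcg/mL·h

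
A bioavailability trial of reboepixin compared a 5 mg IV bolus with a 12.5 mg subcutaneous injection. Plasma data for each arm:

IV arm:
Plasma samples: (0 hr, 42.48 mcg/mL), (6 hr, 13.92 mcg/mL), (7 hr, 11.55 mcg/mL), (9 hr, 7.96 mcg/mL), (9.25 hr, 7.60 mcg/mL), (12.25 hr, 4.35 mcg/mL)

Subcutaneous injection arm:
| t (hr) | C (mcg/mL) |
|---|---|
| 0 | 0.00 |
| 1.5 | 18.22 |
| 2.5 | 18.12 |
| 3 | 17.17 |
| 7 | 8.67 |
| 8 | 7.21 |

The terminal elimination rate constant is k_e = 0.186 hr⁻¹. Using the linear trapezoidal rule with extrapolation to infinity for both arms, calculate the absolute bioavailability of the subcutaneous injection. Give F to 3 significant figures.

Trapezoidal AUC_0→12.25 (IV):
  [0→6]: (42.48+13.92)/2 × 6 = 169.2
  [6→7]: (13.92+11.55)/2 × 1 = 12.735
  [7→9]: (11.55+7.96)/2 × 2 = 19.51
  [9→9.25]: (7.96+7.60)/2 × 0.25 = 1.945
  [9.25→12.25]: (7.60+4.35)/2 × 3 = 17.925
  Sum = 221.315 mcg/mL·hr
IV tail: 4.35/0.186 = 23.387; AUC_iv,0→∞ = 221.315 + 23.387 = 244.702 mcg/mL·hr
Trapezoidal AUC_0→8 (subcutaneous injection):
  [0→1.5]: (0.00+18.22)/2 × 1.5 = 13.665
  [1.5→2.5]: (18.22+18.12)/2 × 1 = 18.17
  [2.5→3]: (18.12+17.17)/2 × 0.5 = 8.8225
  [3→7]: (17.17+8.67)/2 × 4 = 51.68
  [7→8]: (8.67+7.21)/2 × 1 = 7.94
  Sum = 100.2775 mcg/mL·hr
subcutaneous injection tail: 7.21/0.186 = 38.763; AUC_ev,0→∞ = 100.2775 + 38.763 = 139.0405 mcg/mL·hr
F = (AUC_ev/D_ev)/(AUC_iv/D_iv) = (139.0405/12.5)/(244.702/5) = 11.12324/48.9404 = 0.2273

F = 0.227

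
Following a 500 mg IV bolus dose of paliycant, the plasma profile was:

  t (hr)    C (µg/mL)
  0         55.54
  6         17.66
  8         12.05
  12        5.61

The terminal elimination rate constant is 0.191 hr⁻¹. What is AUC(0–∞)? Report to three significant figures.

Trapezoidal AUC_0→12:
  [0→6]: (55.54+17.66)/2 × 6 = 219.6
  [6→8]: (17.66+12.05)/2 × 2 = 29.71
  [8→12]: (12.05+5.61)/2 × 4 = 35.32
  Sum = 284.63 µg/mL·hr
Extrapolated tail: C_last / k_e = 5.61 / 0.191 = 29.372
AUC_0→∞ = 284.63 + 29.372 = 314.002 µg/mL·hr

AUC = 314 µg/mL·hr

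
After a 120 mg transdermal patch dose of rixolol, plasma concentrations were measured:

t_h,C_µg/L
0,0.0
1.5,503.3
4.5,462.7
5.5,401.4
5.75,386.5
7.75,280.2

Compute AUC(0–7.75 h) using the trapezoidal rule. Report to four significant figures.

Trapezoidal AUC_0→7.75:
  [0→1.5]: (0.0+503.3)/2 × 1.5 = 377.475
  [1.5→4.5]: (503.3+462.7)/2 × 3 = 1449.0
  [4.5→5.5]: (462.7+401.4)/2 × 1 = 432.05
  [5.5→5.75]: (401.4+386.5)/2 × 0.25 = 98.4875
  [5.75→7.75]: (386.5+280.2)/2 × 2 = 666.7
  Sum = 3023.7125 µg/L·h

AUC = 3024 µg/L·h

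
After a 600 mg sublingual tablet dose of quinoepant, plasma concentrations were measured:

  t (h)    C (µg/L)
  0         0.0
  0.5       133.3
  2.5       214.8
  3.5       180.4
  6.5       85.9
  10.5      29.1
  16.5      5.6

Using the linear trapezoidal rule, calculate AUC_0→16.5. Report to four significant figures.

AUC = 1313 µg/L·h

Trapezoidal AUC_0→16.5:
  [0→0.5]: (0.0+133.3)/2 × 0.5 = 33.325
  [0.5→2.5]: (133.3+214.8)/2 × 2 = 348.1
  [2.5→3.5]: (214.8+180.4)/2 × 1 = 197.6
  [3.5→6.5]: (180.4+85.9)/2 × 3 = 399.45
  [6.5→10.5]: (85.9+29.1)/2 × 4 = 230.0
  [10.5→16.5]: (29.1+5.6)/2 × 6 = 104.1
  Sum = 1312.575 µg/L·h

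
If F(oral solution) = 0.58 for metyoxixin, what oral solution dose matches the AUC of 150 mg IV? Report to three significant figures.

For equal systemic exposure: F × D_ev = D_iv
D_ev = D_iv / F = 150 / 0.58 = 258.621 mg

D_oral = 259 mg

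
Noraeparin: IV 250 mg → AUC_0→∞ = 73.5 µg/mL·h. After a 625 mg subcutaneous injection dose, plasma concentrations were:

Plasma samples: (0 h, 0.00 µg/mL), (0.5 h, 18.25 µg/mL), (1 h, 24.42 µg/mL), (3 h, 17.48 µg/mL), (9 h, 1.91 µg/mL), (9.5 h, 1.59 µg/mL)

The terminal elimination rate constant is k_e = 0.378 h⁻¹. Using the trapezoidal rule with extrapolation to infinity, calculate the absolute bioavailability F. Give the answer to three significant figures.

Trapezoidal AUC_0→9.5 (subcutaneous injection):
  [0→0.5]: (0.00+18.25)/2 × 0.5 = 4.5625
  [0.5→1]: (18.25+24.42)/2 × 0.5 = 10.6675
  [1→3]: (24.42+17.48)/2 × 2 = 41.9
  [3→9]: (17.48+1.91)/2 × 6 = 58.17
  [9→9.5]: (1.91+1.59)/2 × 0.5 = 0.875
  Sum = 116.175 µg/mL·h
Tail: C_last/k_e = 1.59/0.378 = 4.206
AUC_0→∞ (subcutaneous injection) = 116.175 + 4.206 = 120.381 µg/mL·h
F = (AUC_ev/D_ev)/(AUC_iv/D_iv) = (120.381/625)/(73.5/250) = 0.1926096/0.294 = 0.6551

F = 0.655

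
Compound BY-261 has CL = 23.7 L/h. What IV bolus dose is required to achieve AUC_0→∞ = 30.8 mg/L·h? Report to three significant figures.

Dose_iv = CL × AUC_0→∞
     = 23.7 × 30.8 = 729.96 mg

Dose = 730 mg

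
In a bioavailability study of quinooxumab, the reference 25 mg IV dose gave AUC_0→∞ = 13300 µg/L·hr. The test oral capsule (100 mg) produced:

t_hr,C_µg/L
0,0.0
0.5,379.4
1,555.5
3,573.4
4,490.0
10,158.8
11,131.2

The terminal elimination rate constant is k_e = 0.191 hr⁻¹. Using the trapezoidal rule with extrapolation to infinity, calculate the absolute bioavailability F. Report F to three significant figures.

Trapezoidal AUC_0→11 (oral capsule):
  [0→0.5]: (0.0+379.4)/2 × 0.5 = 94.85
  [0.5→1]: (379.4+555.5)/2 × 0.5 = 233.725
  [1→3]: (555.5+573.4)/2 × 2 = 1128.9
  [3→4]: (573.4+490.0)/2 × 1 = 531.7
  [4→10]: (490.0+158.8)/2 × 6 = 1946.4
  [10→11]: (158.8+131.2)/2 × 1 = 145.0
  Sum = 4080.575 µg/L·hr
Tail: C_last/k_e = 131.2/0.191 = 686.911
AUC_0→∞ (oral capsule) = 4080.575 + 686.911 = 4767.486 µg/L·hr
F = (AUC_ev/D_ev)/(AUC_iv/D_iv) = (4767.486/100)/(13300/25) = 47.67486/532 = 0.0896

F = 0.0896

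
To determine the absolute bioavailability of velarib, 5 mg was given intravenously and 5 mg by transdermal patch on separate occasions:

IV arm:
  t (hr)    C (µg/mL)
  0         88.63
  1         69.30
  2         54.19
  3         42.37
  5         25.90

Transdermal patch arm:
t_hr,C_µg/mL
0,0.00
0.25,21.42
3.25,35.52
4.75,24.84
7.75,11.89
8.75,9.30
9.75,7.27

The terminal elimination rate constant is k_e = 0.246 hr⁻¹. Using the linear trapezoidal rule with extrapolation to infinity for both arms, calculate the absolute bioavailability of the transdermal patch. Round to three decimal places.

F = 0.653

Trapezoidal AUC_0→5 (IV):
  [0→1]: (88.63+69.30)/2 × 1 = 78.965
  [1→2]: (69.30+54.19)/2 × 1 = 61.745
  [2→3]: (54.19+42.37)/2 × 1 = 48.28
  [3→5]: (42.37+25.90)/2 × 2 = 68.27
  Sum = 257.26 µg/mL·hr
IV tail: 25.90/0.246 = 105.285; AUC_iv,0→∞ = 257.26 + 105.285 = 362.545 µg/mL·hr
Trapezoidal AUC_0→9.75 (transdermal patch):
  [0→0.25]: (0.00+21.42)/2 × 0.25 = 2.6775
  [0.25→3.25]: (21.42+35.52)/2 × 3 = 85.41
  [3.25→4.75]: (35.52+24.84)/2 × 1.5 = 45.27
  [4.75→7.75]: (24.84+11.89)/2 × 3 = 55.095
  [7.75→8.75]: (11.89+9.30)/2 × 1 = 10.595
  [8.75→9.75]: (9.30+7.27)/2 × 1 = 8.285
  Sum = 207.3325 µg/mL·hr
transdermal patch tail: 7.27/0.246 = 29.553; AUC_ev,0→∞ = 207.3325 + 29.553 = 236.8855 µg/mL·hr
F = (AUC_ev/D_ev)/(AUC_iv/D_iv) = (236.8855/5)/(362.545/5) = 47.3771/72.509 = 0.6534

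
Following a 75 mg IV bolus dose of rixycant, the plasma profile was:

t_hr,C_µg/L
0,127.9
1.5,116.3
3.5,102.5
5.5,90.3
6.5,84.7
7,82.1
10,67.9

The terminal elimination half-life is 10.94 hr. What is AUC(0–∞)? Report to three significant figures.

Trapezoidal AUC_0→10:
  [0→1.5]: (127.9+116.3)/2 × 1.5 = 183.15
  [1.5→3.5]: (116.3+102.5)/2 × 2 = 218.8
  [3.5→5.5]: (102.5+90.3)/2 × 2 = 192.8
  [5.5→6.5]: (90.3+84.7)/2 × 1 = 87.5
  [6.5→7]: (84.7+82.1)/2 × 0.5 = 41.7
  [7→10]: (82.1+67.9)/2 × 3 = 225.0
  Sum = 948.95 µg/L·hr
k_e = ln2 / t½ = 0.693147 / 10.94 = 0.0634 hr^-1
Extrapolated tail: C_last / k_e = 67.9 / 0.0634 = 1070.978
AUC_0→∞ = 948.95 + 1070.978 = 2019.928 µg/L·hr

AUC = 2020 µg/L·hr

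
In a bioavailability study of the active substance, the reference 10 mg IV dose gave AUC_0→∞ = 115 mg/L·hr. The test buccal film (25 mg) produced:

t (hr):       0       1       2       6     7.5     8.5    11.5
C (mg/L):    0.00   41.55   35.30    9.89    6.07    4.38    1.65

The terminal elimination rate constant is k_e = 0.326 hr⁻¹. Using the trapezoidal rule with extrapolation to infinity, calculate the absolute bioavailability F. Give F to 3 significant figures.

Trapezoidal AUC_0→11.5 (buccal film):
  [0→1]: (0.00+41.55)/2 × 1 = 20.775
  [1→2]: (41.55+35.30)/2 × 1 = 38.425
  [2→6]: (35.30+9.89)/2 × 4 = 90.38
  [6→7.5]: (9.89+6.07)/2 × 1.5 = 11.97
  [7.5→8.5]: (6.07+4.38)/2 × 1 = 5.225
  [8.5→11.5]: (4.38+1.65)/2 × 3 = 9.045
  Sum = 175.82 mg/L·hr
Tail: C_last/k_e = 1.65/0.326 = 5.061
AUC_0→∞ (buccal film) = 175.82 + 5.061 = 180.881 mg/L·hr
F = (AUC_ev/D_ev)/(AUC_iv/D_iv) = (180.881/25)/(115/10) = 7.23524/11.5 = 0.6292

F = 0.629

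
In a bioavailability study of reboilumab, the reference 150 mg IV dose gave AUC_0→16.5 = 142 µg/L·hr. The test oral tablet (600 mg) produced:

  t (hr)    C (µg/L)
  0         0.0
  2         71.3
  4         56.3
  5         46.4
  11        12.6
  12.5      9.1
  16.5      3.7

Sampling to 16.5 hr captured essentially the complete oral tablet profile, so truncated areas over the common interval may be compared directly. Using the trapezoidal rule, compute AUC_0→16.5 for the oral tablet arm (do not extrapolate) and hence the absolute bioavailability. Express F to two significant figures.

Trapezoidal AUC_0→16.5 (oral tablet):
  [0→2]: (0.0+71.3)/2 × 2 = 71.3
  [2→4]: (71.3+56.3)/2 × 2 = 127.6
  [4→5]: (56.3+46.4)/2 × 1 = 51.35
  [5→11]: (46.4+12.6)/2 × 6 = 177.0
  [11→12.5]: (12.6+9.1)/2 × 1.5 = 16.275
  [12.5→16.5]: (9.1+3.7)/2 × 4 = 25.6
  Sum = 469.125 µg/L·hr
F = (AUC_ev/D_ev)/(AUC_iv/D_iv) = (469.125/600)/(142/150) = 0.781875/0.946667 = 0.8259

F = 0.83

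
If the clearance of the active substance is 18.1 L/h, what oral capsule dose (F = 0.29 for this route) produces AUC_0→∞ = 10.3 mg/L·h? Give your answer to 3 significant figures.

Dose = 643 mg

Dose = CL × AUC_0→∞ / F
     = 18.1 × 10.3 / 0.29 = 642.862 mg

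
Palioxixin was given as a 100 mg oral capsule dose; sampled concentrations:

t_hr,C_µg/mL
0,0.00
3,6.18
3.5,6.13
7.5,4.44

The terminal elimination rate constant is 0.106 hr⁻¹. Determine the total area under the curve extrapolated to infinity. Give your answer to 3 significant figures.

AUC = 75.4 µg/mL·hr

Trapezoidal AUC_0→7.5:
  [0→3]: (0.00+6.18)/2 × 3 = 9.27
  [3→3.5]: (6.18+6.13)/2 × 0.5 = 3.0775
  [3.5→7.5]: (6.13+4.44)/2 × 4 = 21.14
  Sum = 33.4875 µg/mL·hr
Extrapolated tail: C_last / k_e = 4.44 / 0.106 = 41.887
AUC_0→∞ = 33.4875 + 41.887 = 75.3745 µg/mL·hr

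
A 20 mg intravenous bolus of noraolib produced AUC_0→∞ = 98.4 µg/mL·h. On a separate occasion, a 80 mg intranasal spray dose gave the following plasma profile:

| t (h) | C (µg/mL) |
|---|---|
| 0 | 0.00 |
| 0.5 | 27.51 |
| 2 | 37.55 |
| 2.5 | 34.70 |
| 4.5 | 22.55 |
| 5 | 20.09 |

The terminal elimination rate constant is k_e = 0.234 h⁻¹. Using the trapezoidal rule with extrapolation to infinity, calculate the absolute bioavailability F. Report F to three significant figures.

Trapezoidal AUC_0→5 (intranasal spray):
  [0→0.5]: (0.00+27.51)/2 × 0.5 = 6.8775
  [0.5→2]: (27.51+37.55)/2 × 1.5 = 48.795
  [2→2.5]: (37.55+34.70)/2 × 0.5 = 18.0625
  [2.5→4.5]: (34.70+22.55)/2 × 2 = 57.25
  [4.5→5]: (22.55+20.09)/2 × 0.5 = 10.66
  Sum = 141.645 µg/mL·h
Tail: C_last/k_e = 20.09/0.234 = 85.855
AUC_0→∞ (intranasal spray) = 141.645 + 85.855 = 227.5 µg/mL·h
F = (AUC_ev/D_ev)/(AUC_iv/D_iv) = (227.5/80)/(98.4/20) = 2.84375/4.92 = 0.5780

F = 0.578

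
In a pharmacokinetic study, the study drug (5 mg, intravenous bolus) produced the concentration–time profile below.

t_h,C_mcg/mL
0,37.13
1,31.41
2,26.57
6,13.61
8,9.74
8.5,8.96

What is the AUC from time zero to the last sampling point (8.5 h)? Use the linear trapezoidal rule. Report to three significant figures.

Trapezoidal AUC_0→8.5:
  [0→1]: (37.13+31.41)/2 × 1 = 34.27
  [1→2]: (31.41+26.57)/2 × 1 = 28.99
  [2→6]: (26.57+13.61)/2 × 4 = 80.36
  [6→8]: (13.61+9.74)/2 × 2 = 23.35
  [8→8.5]: (9.74+8.96)/2 × 0.5 = 4.675
  Sum = 171.645 mcg/mL·h

AUC = 172 mcg/mL·h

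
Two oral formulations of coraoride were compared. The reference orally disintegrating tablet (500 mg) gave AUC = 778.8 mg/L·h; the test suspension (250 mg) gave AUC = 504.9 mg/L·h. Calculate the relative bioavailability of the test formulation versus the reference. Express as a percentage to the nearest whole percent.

F_rel = (AUC_test/D_test) / (AUC_ref/D_ref)
      = (504.9/250) / (778.8/500)
      = 2.0196 / 1.5576 = 1.2966 = 129.66%

F_rel = 130%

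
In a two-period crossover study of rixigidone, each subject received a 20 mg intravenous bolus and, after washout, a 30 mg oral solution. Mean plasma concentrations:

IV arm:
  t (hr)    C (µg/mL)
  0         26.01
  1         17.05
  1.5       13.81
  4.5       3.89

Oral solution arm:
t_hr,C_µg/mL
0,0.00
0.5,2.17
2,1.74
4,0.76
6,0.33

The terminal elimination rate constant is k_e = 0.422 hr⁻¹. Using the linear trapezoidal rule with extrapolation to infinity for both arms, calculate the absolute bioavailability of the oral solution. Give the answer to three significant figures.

Trapezoidal AUC_0→4.5 (IV):
  [0→1]: (26.01+17.05)/2 × 1 = 21.53
  [1→1.5]: (17.05+13.81)/2 × 0.5 = 7.715
  [1.5→4.5]: (13.81+3.89)/2 × 3 = 26.55
  Sum = 55.795 µg/mL·hr
IV tail: 3.89/0.422 = 9.218; AUC_iv,0→∞ = 55.795 + 9.218 = 65.013 µg/mL·hr
Trapezoidal AUC_0→6 (oral solution):
  [0→0.5]: (0.00+2.17)/2 × 0.5 = 0.5425
  [0.5→2]: (2.17+1.74)/2 × 1.5 = 2.9325
  [2→4]: (1.74+0.76)/2 × 2 = 2.5
  [4→6]: (0.76+0.33)/2 × 2 = 1.09
  Sum = 7.065 µg/mL·hr
oral solution tail: 0.33/0.422 = 0.782; AUC_ev,0→∞ = 7.065 + 0.782 = 7.847 µg/mL·hr
F = (AUC_ev/D_ev)/(AUC_iv/D_iv) = (7.847/30)/(65.013/20) = 0.261567/3.25065 = 0.0805

F = 0.0805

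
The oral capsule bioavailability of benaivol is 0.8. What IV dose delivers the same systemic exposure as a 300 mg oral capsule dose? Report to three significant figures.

Systemic exposure from an extravascular dose = F × D_ev, so the equivalent IV dose is F × D_ev.
D_iv = F × D_ev = 0.8 × 300 = 240 mg

D_iv = 240 mg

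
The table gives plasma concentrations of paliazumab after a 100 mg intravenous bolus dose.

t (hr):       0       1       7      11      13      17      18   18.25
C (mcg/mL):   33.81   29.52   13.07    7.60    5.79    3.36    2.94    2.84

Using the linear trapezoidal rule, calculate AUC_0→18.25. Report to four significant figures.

Trapezoidal AUC_0→18.25:
  [0→1]: (33.81+29.52)/2 × 1 = 31.665
  [1→7]: (29.52+13.07)/2 × 6 = 127.77
  [7→11]: (13.07+7.60)/2 × 4 = 41.34
  [11→13]: (7.60+5.79)/2 × 2 = 13.39
  [13→17]: (5.79+3.36)/2 × 4 = 18.3
  [17→18]: (3.36+2.94)/2 × 1 = 3.15
  [18→18.25]: (2.94+2.84)/2 × 0.25 = 0.7225
  Sum = 236.3375 mcg/mL·hr

AUC = 236.3 mcg/mL·hr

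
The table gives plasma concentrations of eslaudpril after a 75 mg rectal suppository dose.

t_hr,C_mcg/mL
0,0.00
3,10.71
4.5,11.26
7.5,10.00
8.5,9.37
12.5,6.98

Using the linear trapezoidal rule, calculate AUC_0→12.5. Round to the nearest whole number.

AUC = 107 mcg/mL·hr

Trapezoidal AUC_0→12.5:
  [0→3]: (0.00+10.71)/2 × 3 = 16.065
  [3→4.5]: (10.71+11.26)/2 × 1.5 = 16.4775
  [4.5→7.5]: (11.26+10.00)/2 × 3 = 31.89
  [7.5→8.5]: (10.00+9.37)/2 × 1 = 9.685
  [8.5→12.5]: (9.37+6.98)/2 × 4 = 32.7
  Sum = 106.8175 mcg/mL·hr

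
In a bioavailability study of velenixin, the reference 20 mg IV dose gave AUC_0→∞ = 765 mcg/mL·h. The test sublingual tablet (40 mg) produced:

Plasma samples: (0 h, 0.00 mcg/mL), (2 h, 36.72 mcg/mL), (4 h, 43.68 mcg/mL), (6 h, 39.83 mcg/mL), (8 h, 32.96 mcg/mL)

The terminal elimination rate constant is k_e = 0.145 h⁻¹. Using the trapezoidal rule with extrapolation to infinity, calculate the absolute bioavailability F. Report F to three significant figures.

Trapezoidal AUC_0→8 (sublingual tablet):
  [0→2]: (0.00+36.72)/2 × 2 = 36.72
  [2→4]: (36.72+43.68)/2 × 2 = 80.4
  [4→6]: (43.68+39.83)/2 × 2 = 83.51
  [6→8]: (39.83+32.96)/2 × 2 = 72.79
  Sum = 273.42 mcg/mL·h
Tail: C_last/k_e = 32.96/0.145 = 227.310
AUC_0→∞ (sublingual tablet) = 273.42 + 227.310 = 500.73 mcg/mL·h
F = (AUC_ev/D_ev)/(AUC_iv/D_iv) = (500.73/40)/(765/20) = 12.51825/38.25 = 0.3273

F = 0.327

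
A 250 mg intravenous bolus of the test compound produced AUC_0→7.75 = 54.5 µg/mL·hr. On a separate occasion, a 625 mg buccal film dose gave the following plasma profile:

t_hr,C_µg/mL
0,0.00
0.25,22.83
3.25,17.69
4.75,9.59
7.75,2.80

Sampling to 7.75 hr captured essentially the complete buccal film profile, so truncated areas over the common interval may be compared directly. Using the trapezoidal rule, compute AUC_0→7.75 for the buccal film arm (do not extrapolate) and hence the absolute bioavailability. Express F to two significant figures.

F = 0.75

Trapezoidal AUC_0→7.75 (buccal film):
  [0→0.25]: (0.00+22.83)/2 × 0.25 = 2.85375
  [0.25→3.25]: (22.83+17.69)/2 × 3 = 60.78
  [3.25→4.75]: (17.69+9.59)/2 × 1.5 = 20.46
  [4.75→7.75]: (9.59+2.80)/2 × 3 = 18.585
  Sum = 102.67875 µg/mL·hr
F = (AUC_ev/D_ev)/(AUC_iv/D_iv) = (102.67875/625)/(54.5/250) = 0.164286/0.218 = 0.7536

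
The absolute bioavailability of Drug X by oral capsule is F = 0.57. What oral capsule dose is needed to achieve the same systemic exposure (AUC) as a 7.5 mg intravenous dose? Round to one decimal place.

D_oral = 13.2 mg

For equal systemic exposure: F × D_ev = D_iv
D_ev = D_iv / F = 7.5 / 0.57 = 13.1579 mg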